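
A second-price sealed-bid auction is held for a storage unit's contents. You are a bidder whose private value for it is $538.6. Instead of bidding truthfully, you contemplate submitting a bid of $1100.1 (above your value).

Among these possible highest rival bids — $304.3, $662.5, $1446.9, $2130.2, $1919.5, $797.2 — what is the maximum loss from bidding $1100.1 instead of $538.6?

$258.6

$304.3: same outcome either way → loss $0.
$662.5: truthful gives $0, deviation gives −$123.9 → loss $123.9.
$1446.9: same outcome either way → loss $0.
$2130.2: same outcome either way → loss $0.
$1919.5: same outcome either way → loss $0.
$797.2: truthful gives $0, deviation gives −$258.6 → loss $258.6.
Maximum loss: $258.6.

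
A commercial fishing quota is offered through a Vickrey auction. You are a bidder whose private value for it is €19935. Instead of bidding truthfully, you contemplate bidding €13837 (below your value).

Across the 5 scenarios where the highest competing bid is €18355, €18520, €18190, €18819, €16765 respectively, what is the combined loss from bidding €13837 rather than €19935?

The deviation costs you only when the competing bid falls strictly between €13837 and €19935; elsewhere both bids give the same outcome.
€18355: truthful payoff €1580, deviation payoff €0 → loss €1580.
€18520: truthful payoff €1415, deviation payoff €0 → loss €1415.
€18190: truthful payoff €1745, deviation payoff €0 → loss €1745.
€18819: truthful payoff €1116, deviation payoff €0 → loss €1116.
€16765: truthful payoff €3170, deviation payoff €0 → loss €3170.
Total loss = €1580 + €1415 + €1745 + €1116 + €3170 = €9026.
Truthful bidding weakly dominates here: raising your bid can only win items priced above your value, and lowering it can only forfeit items priced below.

€9026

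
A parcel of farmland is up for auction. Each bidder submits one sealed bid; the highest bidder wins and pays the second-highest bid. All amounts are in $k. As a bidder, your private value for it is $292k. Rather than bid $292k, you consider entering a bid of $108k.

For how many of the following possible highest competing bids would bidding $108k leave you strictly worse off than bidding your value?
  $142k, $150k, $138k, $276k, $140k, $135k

The deviation hurts exactly when the highest competing bid lies strictly between $108k and $292k — underbidding then forfeits a profitable win.
$142k: inside the interval → strictly worse (loss $150k).
$150k: inside the interval → strictly worse (loss $142k).
$138k: inside the interval → strictly worse (loss $154k).
$276k: inside the interval → strictly worse (loss $16k).
$140k: inside the interval → strictly worse (loss $152k).
$135k: inside the interval → strictly worse (loss $157k).
Count: 6.

6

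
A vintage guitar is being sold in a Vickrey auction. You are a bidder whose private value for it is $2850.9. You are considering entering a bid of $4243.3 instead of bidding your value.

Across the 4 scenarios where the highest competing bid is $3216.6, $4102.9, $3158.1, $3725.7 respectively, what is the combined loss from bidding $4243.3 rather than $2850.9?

The deviation costs you only when the competing bid falls strictly between $2850.9 and $4243.3; elsewhere both bids give the same outcome.
$3216.6: truthful payoff $0, deviation payoff −$365.7 → loss $365.7.
$4102.9: truthful payoff $0, deviation payoff −$1252 → loss $1252.
$3158.1: truthful payoff $0, deviation payoff −$307.2 → loss $307.2.
$3725.7: truthful payoff $0, deviation payoff −$874.8 → loss $874.8.
Total loss = $365.7 + $1252 + $307.2 + $874.8 = $2799.7.

$2799.7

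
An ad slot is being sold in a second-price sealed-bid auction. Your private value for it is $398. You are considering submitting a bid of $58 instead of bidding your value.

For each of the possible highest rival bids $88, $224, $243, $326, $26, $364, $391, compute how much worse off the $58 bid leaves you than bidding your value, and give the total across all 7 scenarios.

$752

The deviation costs you only when the competing bid falls strictly between $58 and $398; elsewhere both bids give the same outcome.
$88: truthful payoff $310, deviation payoff $0 → loss $310.
$224: truthful payoff $174, deviation payoff $0 → loss $174.
$243: truthful payoff $155, deviation payoff $0 → loss $155.
$326: truthful payoff $72, deviation payoff $0 → loss $72.
$26: outcomes coincide → loss $0.
$364: truthful payoff $34, deviation payoff $0 → loss $34.
$391: truthful payoff $7, deviation payoff $0 → loss $7.
Total loss = $310 + $174 + $155 + $72 + $34 + $7 = $752.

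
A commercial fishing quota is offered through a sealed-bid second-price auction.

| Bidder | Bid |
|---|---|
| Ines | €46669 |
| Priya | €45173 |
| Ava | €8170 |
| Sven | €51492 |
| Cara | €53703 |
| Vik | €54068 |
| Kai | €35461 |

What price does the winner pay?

Highest bid: Vik at €54068, so Vik wins.
Second-highest bid: Cara at €53703 — that is the price the winner pays.

€53703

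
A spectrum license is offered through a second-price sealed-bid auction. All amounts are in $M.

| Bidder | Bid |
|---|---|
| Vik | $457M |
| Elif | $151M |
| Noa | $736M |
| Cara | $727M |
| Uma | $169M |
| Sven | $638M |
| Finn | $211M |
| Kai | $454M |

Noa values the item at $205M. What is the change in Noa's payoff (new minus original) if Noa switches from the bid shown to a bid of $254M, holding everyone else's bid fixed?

$522M

The highest bid among the other bidders is $727M; Noa's bid doesn't change that.
Original bid $736M: Noa is highest, pays the top rival bid $727M; payoff $205M − $727M = −$522M.
Alternative bid $254M: Noa is not highest (top rival bid is $727M); payoff $0M.
Change in payoff = $0M − (−$522M) = $522M.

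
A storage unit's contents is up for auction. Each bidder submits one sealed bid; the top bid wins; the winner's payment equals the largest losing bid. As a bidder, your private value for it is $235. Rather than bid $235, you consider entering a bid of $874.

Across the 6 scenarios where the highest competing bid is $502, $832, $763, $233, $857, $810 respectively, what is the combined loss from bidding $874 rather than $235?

$2589

The deviation costs you only when the competing bid falls strictly between $235 and $874; elsewhere both bids give the same outcome.
$502: truthful payoff $0, deviation payoff −$267 → loss $267.
$832: truthful payoff $0, deviation payoff −$597 → loss $597.
$763: truthful payoff $0, deviation payoff −$528 → loss $528.
$233: outcomes coincide → loss $0.
$857: truthful payoff $0, deviation payoff −$622 → loss $622.
$810: truthful payoff $0, deviation payoff −$575 → loss $575.
Total loss = $267 + $597 + $528 + $622 + $575 = $2589.
Because the price is fixed by the runner-up's bid, deviating from your value can only change a good outcome into a bad one — never the reverse.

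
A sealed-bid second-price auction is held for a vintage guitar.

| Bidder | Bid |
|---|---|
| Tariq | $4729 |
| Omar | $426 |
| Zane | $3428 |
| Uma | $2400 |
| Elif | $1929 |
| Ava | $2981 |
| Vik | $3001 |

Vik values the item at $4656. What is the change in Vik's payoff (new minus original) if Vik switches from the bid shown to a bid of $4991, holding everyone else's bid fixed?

The highest bid among the other bidders is $4729; Vik's bid doesn't change that.
Original bid $3001: Vik is not highest (top rival bid is $4729); payoff $0.
Alternative bid $4991: Vik is highest, pays the top rival bid $4729; payoff $4656 − $4729 = −$73.
Change in payoff = −$73 − ($0) = −$73.

−$73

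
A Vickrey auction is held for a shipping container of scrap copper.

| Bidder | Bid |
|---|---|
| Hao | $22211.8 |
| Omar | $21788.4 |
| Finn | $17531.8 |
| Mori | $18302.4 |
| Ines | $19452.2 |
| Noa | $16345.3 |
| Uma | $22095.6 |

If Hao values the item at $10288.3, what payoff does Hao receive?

Highest bid: Hao at $22211.8, so Hao wins.
Second-highest bid: Uma at $22095.6 — that is the price the winner pays.
Hao's payoff = value − price = $10288.3 − $22095.6 = −$11807.3.

−$11807.3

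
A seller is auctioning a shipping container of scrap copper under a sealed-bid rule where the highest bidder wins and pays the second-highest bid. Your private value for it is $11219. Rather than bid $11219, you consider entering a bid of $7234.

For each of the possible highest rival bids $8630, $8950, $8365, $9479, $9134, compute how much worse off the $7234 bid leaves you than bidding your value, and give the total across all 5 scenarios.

The deviation costs you only when the competing bid falls strictly between $7234 and $11219; elsewhere both bids give the same outcome.
$8630: truthful payoff $2589, deviation payoff $0 → loss $2589.
$8950: truthful payoff $2269, deviation payoff $0 → loss $2269.
$8365: truthful payoff $2854, deviation payoff $0 → loss $2854.
$9479: truthful payoff $1740, deviation payoff $0 → loss $1740.
$9134: truthful payoff $2085, deviation payoff $0 → loss $2085.
Total loss = $2589 + $2269 + $2854 + $1740 + $2085 = $11537.

$11537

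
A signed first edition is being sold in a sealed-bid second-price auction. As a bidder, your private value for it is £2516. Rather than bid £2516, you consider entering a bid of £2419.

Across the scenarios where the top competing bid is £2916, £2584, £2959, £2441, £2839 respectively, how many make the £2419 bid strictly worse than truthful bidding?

1

The deviation hurts exactly when the highest competing bid lies strictly between £2419 and £2516 — underbidding then forfeits a profitable win.
£2916: above both → same outcome either way.
£2584: above both → same outcome either way.
£2959: above both → same outcome either way.
£2441: inside the interval → strictly worse (loss £75).
£2839: above both → same outcome either way.
Count: 1.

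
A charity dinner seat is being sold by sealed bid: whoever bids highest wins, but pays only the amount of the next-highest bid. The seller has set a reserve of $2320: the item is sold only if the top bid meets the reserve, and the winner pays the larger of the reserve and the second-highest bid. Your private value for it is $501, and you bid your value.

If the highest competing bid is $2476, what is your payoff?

$0

Your bid $501 is below the highest competing bid $2476, so you lose. Payoff $0.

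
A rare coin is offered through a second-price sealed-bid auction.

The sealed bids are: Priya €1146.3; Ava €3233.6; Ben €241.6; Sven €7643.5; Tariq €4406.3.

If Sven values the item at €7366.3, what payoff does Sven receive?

Highest bid: Sven at €7643.5, so Sven wins.
Second-highest bid: Tariq at €4406.3 — that is the price the winner pays.
Sven's payoff = value − price = €7366.3 − €4406.3 = €2960.

€2960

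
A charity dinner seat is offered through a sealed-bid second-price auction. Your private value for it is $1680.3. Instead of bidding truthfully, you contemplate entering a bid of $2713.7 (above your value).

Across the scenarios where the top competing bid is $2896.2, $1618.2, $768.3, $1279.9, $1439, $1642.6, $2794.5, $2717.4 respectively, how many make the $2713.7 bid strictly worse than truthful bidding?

0

The deviation hurts exactly when the highest competing bid lies strictly between $1680.3 and $2713.7 — overbidding then wins at a price above your value.
$2896.2: above both → same outcome either way.
$1618.2: below both → same outcome either way.
$768.3: below both → same outcome either way.
$1279.9: below both → same outcome either way.
$1439: below both → same outcome either way.
$1642.6: below both → same outcome either way.
$2794.5: above both → same outcome either way.
$2717.4: above both → same outcome either way.
Count: 0.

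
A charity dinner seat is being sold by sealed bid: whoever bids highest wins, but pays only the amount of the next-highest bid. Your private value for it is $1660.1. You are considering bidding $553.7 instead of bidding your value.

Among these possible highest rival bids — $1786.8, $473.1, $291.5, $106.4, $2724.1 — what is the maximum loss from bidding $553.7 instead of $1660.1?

$0

$1786.8: same outcome either way → loss $0.
$473.1: same outcome either way → loss $0.
$291.5: same outcome either way → loss $0.
$106.4: same outcome either way → loss $0.
$2724.1: same outcome either way → loss $0.
Maximum loss: $0.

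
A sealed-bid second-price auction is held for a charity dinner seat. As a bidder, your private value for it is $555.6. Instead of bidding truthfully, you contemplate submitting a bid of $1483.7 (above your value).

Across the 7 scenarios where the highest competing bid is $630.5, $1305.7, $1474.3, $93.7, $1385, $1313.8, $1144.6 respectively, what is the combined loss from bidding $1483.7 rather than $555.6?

$3920.3

The deviation costs you only when the competing bid falls strictly between $555.6 and $1483.7; elsewhere both bids give the same outcome.
$630.5: truthful payoff $0, deviation payoff −$74.9 → loss $74.9.
$1305.7: truthful payoff $0, deviation payoff −$750.1 → loss $750.1.
$1474.3: truthful payoff $0, deviation payoff −$918.7 → loss $918.7.
$93.7: outcomes coincide → loss $0.
$1385: truthful payoff $0, deviation payoff −$829.4 → loss $829.4.
$1313.8: truthful payoff $0, deviation payoff −$758.2 → loss $758.2.
$1144.6: truthful payoff $0, deviation payoff −$589 → loss $589.
Total loss = $74.9 + $750.1 + $918.7 + $829.4 + $758.2 + $589 = $3920.3.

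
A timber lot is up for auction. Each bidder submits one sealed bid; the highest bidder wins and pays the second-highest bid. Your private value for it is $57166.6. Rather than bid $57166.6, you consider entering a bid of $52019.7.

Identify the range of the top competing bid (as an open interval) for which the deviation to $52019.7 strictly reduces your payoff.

($52019.7, $57166.6)

If the competing bid is below $52019.7, both bids win at the same price — no difference.
If it is above $57166.6, both bids lose — no difference.
If it lies strictly between $52019.7 and $57166.6, bidding your value wins at a price below your value (positive payoff) while bidding $52019.7 loses (payoff 0).
So the deviation strictly hurts on the open interval ($52019.7, $57166.6).
Because the price is fixed by the runner-up's bid, deviating from your value can only change a good outcome into a bad one — never the reverse.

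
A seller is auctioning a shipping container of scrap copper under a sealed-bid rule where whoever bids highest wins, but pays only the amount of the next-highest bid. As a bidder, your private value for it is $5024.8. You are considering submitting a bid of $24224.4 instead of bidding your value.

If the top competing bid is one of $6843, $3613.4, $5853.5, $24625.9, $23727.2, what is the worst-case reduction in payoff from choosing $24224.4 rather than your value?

$18702.4

$6843: truthful gives $0, deviation gives −$1818.2 → loss $1818.2.
$3613.4: same outcome either way → loss $0.
$5853.5: truthful gives $0, deviation gives −$828.7 → loss $828.7.
$24625.9: same outcome either way → loss $0.
$23727.2: truthful gives $0, deviation gives −$18702.4 → loss $18702.4.
Maximum loss: $18702.4.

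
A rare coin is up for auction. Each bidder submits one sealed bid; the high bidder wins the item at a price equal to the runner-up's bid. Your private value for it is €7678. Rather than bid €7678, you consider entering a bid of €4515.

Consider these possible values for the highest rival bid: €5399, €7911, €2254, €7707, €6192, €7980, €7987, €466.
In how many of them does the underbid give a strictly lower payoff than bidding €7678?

The deviation hurts exactly when the highest competing bid lies strictly between €4515 and €7678 — underbidding then forfeits a profitable win.
€5399: inside the interval → strictly worse (loss €2279).
€7911: above both → same outcome either way.
€2254: below both → same outcome either way.
€7707: above both → same outcome either way.
€6192: inside the interval → strictly worse (loss €1486).
€7980: above both → same outcome either way.
€7987: above both → same outcome either way.
€466: below both → same outcome either way.
Count: 2.

2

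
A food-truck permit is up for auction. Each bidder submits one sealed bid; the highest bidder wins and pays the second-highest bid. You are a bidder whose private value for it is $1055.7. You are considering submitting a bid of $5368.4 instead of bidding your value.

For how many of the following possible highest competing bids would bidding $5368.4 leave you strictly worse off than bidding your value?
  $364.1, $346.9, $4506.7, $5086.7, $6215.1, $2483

The deviation hurts exactly when the highest competing bid lies strictly between $1055.7 and $5368.4 — overbidding then wins at a price above your value.
$364.1: below both → same outcome either way.
$346.9: below both → same outcome either way.
$4506.7: inside the interval → strictly worse (loss $3451).
$5086.7: inside the interval → strictly worse (loss $4031).
$6215.1: above both → same outcome either way.
$2483: inside the interval → strictly worse (loss $1427.3).
Count: 3.

3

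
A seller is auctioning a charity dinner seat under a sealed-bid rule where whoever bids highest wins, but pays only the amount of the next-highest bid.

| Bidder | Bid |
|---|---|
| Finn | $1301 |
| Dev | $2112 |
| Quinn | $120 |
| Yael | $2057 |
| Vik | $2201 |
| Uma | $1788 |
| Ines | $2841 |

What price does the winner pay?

$2201

Highest bid: Ines at $2841, so Ines wins.
Second-highest bid: Vik at $2201 — that is the price the winner pays.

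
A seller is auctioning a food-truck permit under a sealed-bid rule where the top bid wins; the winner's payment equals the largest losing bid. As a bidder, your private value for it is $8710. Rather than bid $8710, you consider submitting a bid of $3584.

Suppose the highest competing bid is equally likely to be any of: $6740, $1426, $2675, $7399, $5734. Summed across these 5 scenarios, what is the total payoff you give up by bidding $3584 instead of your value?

The deviation costs you only when the competing bid falls strictly between $3584 and $8710; elsewhere both bids give the same outcome.
$6740: truthful payoff $1970, deviation payoff $0 → loss $1970.
$1426: outcomes coincide → loss $0.
$2675: outcomes coincide → loss $0.
$7399: truthful payoff $1311, deviation payoff $0 → loss $1311.
$5734: truthful payoff $2976, deviation payoff $0 → loss $2976.
Total loss = $1970 + $1311 + $2976 = $6257.

$6257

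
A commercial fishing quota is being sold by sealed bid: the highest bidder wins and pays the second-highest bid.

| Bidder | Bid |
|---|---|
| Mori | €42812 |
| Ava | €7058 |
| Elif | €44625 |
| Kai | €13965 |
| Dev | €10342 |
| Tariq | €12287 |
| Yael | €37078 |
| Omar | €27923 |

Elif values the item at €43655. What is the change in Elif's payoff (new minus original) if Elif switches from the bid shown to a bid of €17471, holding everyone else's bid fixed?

The highest bid among the other bidders is €42812; Elif's bid doesn't change that.
Original bid €44625: Elif is highest, pays the top rival bid €42812; payoff €43655 − €42812 = €843.
Alternative bid €17471: Elif is not highest (top rival bid is €42812); payoff €0.
Change in payoff = €0 − (€843) = −€843.

−€843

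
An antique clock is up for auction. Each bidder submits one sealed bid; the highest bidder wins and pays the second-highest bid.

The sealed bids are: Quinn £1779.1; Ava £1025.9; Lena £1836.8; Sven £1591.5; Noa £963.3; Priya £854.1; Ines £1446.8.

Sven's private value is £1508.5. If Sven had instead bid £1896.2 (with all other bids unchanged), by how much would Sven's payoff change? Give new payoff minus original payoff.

The highest bid among the other bidders is £1836.8; Sven's bid doesn't change that.
Original bid £1591.5: Sven is not highest (top rival bid is £1836.8); payoff £0.
Alternative bid £1896.2: Sven is highest, pays the top rival bid £1836.8; payoff £1508.5 − £1836.8 = −£328.3.
Change in payoff = −£328.3 − (£0) = −£328.3.

−£328.3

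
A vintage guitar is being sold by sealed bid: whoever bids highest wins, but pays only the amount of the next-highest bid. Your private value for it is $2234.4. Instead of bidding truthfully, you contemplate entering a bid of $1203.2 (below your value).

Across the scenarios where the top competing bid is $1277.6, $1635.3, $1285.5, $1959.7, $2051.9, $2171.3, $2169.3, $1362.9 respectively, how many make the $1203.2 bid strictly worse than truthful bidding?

8

The deviation hurts exactly when the highest competing bid lies strictly between $1203.2 and $2234.4 — underbidding then forfeits a profitable win.
$1277.6: inside the interval → strictly worse (loss $956.8).
$1635.3: inside the interval → strictly worse (loss $599.1).
$1285.5: inside the interval → strictly worse (loss $948.9).
$1959.7: inside the interval → strictly worse (loss $274.7).
$2051.9: inside the interval → strictly worse (loss $182.5).
$2171.3: inside the interval → strictly worse (loss $63.1).
$2169.3: inside the interval → strictly worse (loss $65.1).
$1362.9: inside the interval → strictly worse (loss $871.5).
Count: 8.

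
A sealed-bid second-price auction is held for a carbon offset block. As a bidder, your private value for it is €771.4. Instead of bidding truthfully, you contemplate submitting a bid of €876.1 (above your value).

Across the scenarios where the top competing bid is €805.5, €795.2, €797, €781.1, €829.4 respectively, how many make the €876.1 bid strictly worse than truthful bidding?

The deviation hurts exactly when the highest competing bid lies strictly between €771.4 and €876.1 — overbidding then wins at a price above your value.
€805.5: inside the interval → strictly worse (loss €34.1).
€795.2: inside the interval → strictly worse (loss €23.8).
€797: inside the interval → strictly worse (loss €25.6).
€781.1: inside the interval → strictly worse (loss €9.7).
€829.4: inside the interval → strictly worse (loss €58).
Count: 5.

5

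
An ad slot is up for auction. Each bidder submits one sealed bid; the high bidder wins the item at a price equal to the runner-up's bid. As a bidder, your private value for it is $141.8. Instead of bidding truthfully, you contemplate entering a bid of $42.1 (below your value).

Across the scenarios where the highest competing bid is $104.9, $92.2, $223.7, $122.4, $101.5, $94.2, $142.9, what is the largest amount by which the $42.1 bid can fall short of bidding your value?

$49.6

$104.9: truthful gives $36.9, deviation gives $0 → loss $36.9.
$92.2: truthful gives $49.6, deviation gives $0 → loss $49.6.
$223.7: same outcome either way → loss $0.
$122.4: truthful gives $19.4, deviation gives $0 → loss $19.4.
$101.5: truthful gives $40.3, deviation gives $0 → loss $40.3.
$94.2: truthful gives $47.6, deviation gives $0 → loss $47.6.
$142.9: same outcome either way → loss $0.
Maximum loss: $49.6.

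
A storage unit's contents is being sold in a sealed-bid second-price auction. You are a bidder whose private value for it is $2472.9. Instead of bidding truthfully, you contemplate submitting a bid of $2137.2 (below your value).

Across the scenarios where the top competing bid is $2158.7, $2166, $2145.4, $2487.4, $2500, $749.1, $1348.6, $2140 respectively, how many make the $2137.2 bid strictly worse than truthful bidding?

4

The deviation hurts exactly when the highest competing bid lies strictly between $2137.2 and $2472.9 — underbidding then forfeits a profitable win.
$2158.7: inside the interval → strictly worse (loss $314.2).
$2166: inside the interval → strictly worse (loss $306.9).
$2145.4: inside the interval → strictly worse (loss $327.5).
$2487.4: above both → same outcome either way.
$2500: above both → same outcome either way.
$749.1: below both → same outcome either way.
$1348.6: below both → same outcome either way.
$2140: inside the interval → strictly worse (loss $332.9).
Count: 4.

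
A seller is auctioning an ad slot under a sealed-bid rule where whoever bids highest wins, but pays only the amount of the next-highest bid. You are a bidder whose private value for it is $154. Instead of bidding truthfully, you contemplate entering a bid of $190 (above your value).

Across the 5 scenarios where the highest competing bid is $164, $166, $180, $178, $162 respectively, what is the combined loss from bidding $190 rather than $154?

$80

The deviation costs you only when the competing bid falls strictly between $154 and $190; elsewhere both bids give the same outcome.
$164: truthful payoff $0, deviation payoff −$10 → loss $10.
$166: truthful payoff $0, deviation payoff −$12 → loss $12.
$180: truthful payoff $0, deviation payoff −$26 → loss $26.
$178: truthful payoff $0, deviation payoff −$24 → loss $24.
$162: truthful payoff $0, deviation payoff −$8 → loss $8.
Total loss = $10 + $12 + $26 + $24 + $8 = $80.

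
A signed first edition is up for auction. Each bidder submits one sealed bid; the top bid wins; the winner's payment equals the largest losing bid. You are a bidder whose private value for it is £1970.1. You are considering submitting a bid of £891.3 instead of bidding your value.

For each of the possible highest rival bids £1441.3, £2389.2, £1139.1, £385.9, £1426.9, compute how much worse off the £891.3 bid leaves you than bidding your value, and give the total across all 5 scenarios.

The deviation costs you only when the competing bid falls strictly between £891.3 and £1970.1; elsewhere both bids give the same outcome.
£1441.3: truthful payoff £528.8, deviation payoff £0 → loss £528.8.
£2389.2: outcomes coincide → loss £0.
£1139.1: truthful payoff £831, deviation payoff £0 → loss £831.
£385.9: outcomes coincide → loss £0.
£1426.9: truthful payoff £543.2, deviation payoff £0 → loss £543.2.
Total loss = £528.8 + £831 + £543.2 = £1903.

£1903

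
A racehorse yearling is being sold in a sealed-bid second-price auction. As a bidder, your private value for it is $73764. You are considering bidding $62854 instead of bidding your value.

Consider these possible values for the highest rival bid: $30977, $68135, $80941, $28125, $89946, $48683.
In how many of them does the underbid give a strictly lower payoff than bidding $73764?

1

The deviation hurts exactly when the highest competing bid lies strictly between $62854 and $73764 — underbidding then forfeits a profitable win.
$30977: below both → same outcome either way.
$68135: inside the interval → strictly worse (loss $5629).
$80941: above both → same outcome either way.
$28125: below both → same outcome either way.
$89946: above both → same outcome either way.
$48683: below both → same outcome either way.
Count: 1.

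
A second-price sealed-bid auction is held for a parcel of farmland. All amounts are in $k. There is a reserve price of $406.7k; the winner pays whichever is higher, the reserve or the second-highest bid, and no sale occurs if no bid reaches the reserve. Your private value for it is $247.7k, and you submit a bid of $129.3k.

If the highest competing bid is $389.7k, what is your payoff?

Your bid $129.3k is below the highest competing bid $389.7k, so you lose. Payoff $0k.

$0k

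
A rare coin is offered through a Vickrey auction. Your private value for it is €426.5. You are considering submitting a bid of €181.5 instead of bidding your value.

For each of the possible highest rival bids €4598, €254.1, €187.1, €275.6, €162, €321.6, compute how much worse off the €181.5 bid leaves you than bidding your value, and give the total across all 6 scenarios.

€667.6

The deviation costs you only when the competing bid falls strictly between €181.5 and €426.5; elsewhere both bids give the same outcome.
€4598: outcomes coincide → loss €0.
€254.1: truthful payoff €172.4, deviation payoff €0 → loss €172.4.
€187.1: truthful payoff €239.4, deviation payoff €0 → loss €239.4.
€275.6: truthful payoff €150.9, deviation payoff €0 → loss €150.9.
€162: outcomes coincide → loss €0.
€321.6: truthful payoff €104.9, deviation payoff €0 → loss €104.9.
Total loss = €172.4 + €239.4 + €150.9 + €104.9 = €667.6.
Truthful bidding weakly dominates here: raising your bid can only win items priced above your value, and lowering it can only forfeit items priced below.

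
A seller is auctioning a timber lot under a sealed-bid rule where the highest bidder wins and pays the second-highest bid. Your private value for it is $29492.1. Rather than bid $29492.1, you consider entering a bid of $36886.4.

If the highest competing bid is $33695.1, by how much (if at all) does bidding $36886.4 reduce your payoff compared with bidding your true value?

$4203

Bidding your value $29492.1: you lose (since $29492.1 < $33695.1). Payoff $0.
Bidding $36886.4: you win and pay $33695.1. Payoff $29492.1 − $33695.1 = −$4203.
The competing bid $33695.1 lies between your value and your inflated bid, so overbidding wins an item priced above your value.
Loss from deviating = $0 − (−$4203) = $4203.
In a second-price auction your bid sets only whether you win, not what you pay, so bidding your true value is weakly dominant.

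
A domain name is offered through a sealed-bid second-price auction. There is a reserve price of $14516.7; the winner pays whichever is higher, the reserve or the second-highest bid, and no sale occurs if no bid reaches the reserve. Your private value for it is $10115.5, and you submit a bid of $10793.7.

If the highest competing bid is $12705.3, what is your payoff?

Your bid $10793.7 is below the highest competing bid $12705.3, so you lose. Payoff $0.

$0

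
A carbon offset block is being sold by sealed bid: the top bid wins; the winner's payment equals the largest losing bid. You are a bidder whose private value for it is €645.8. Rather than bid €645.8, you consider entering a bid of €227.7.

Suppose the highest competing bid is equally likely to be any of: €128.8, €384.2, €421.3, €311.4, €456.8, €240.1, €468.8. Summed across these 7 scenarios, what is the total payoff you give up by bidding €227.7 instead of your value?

€1592.2

The deviation costs you only when the competing bid falls strictly between €227.7 and €645.8; elsewhere both bids give the same outcome.
€128.8: outcomes coincide → loss €0.
€384.2: truthful payoff €261.6, deviation payoff €0 → loss €261.6.
€421.3: truthful payoff €224.5, deviation payoff €0 → loss €224.5.
€311.4: truthful payoff €334.4, deviation payoff €0 → loss €334.4.
€456.8: truthful payoff €189, deviation payoff €0 → loss €189.
€240.1: truthful payoff €405.7, deviation payoff €0 → loss €405.7.
€468.8: truthful payoff €177, deviation payoff €0 → loss €177.
Total loss = €261.6 + €224.5 + €334.4 + €189 + €405.7 + €177 = €1592.2.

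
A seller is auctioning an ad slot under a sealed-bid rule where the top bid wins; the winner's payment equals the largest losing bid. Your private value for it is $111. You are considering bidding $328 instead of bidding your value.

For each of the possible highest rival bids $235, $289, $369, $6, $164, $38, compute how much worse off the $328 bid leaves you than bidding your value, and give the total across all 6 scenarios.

$355

The deviation costs you only when the competing bid falls strictly between $111 and $328; elsewhere both bids give the same outcome.
$235: truthful payoff $0, deviation payoff −$124 → loss $124.
$289: truthful payoff $0, deviation payoff −$178 → loss $178.
$369: outcomes coincide → loss $0.
$6: outcomes coincide → loss $0.
$164: truthful payoff $0, deviation payoff −$53 → loss $53.
$38: outcomes coincide → loss $0.
Total loss = $124 + $178 + $53 = $355.
Because the price is fixed by the runner-up's bid, deviating from your value can only change a good outcome into a bad one — never the reverse.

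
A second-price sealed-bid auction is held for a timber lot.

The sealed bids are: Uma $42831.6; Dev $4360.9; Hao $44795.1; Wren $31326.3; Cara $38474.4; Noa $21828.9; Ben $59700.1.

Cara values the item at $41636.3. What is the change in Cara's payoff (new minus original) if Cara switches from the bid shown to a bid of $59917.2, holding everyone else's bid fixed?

The highest bid among the other bidders is $59700.1; Cara's bid doesn't change that.
Original bid $38474.4: Cara is not highest (top rival bid is $59700.1); payoff $0.
Alternative bid $59917.2: Cara is highest, pays the top rival bid $59700.1; payoff $41636.3 − $59700.1 = −$18063.8.
Change in payoff = −$18063.8 − ($0) = −$18063.8.

−$18063.8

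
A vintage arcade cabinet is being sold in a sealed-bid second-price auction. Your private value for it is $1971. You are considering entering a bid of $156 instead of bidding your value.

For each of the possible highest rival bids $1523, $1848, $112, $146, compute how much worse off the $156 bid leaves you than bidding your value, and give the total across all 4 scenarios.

The deviation costs you only when the competing bid falls strictly between $156 and $1971; elsewhere both bids give the same outcome.
$1523: truthful payoff $448, deviation payoff $0 → loss $448.
$1848: truthful payoff $123, deviation payoff $0 → loss $123.
$112: outcomes coincide → loss $0.
$146: outcomes coincide → loss $0.
Total loss = $448 + $123 = $571.
Because the price is fixed by the runner-up's bid, deviating from your value can only change a good outcome into a bad one — never the reverse.

$571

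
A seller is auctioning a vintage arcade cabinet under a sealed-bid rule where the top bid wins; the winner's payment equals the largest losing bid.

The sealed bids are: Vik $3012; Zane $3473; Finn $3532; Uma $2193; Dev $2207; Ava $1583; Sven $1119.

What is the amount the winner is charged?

$3473

Highest bid: Finn at $3532, so Finn wins.
Second-highest bid: Zane at $3473 — that is the price the winner pays.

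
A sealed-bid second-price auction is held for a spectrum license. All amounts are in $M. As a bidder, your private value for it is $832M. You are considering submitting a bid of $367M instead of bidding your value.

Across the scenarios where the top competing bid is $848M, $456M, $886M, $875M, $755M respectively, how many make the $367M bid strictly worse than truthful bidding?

The deviation hurts exactly when the highest competing bid lies strictly between $367M and $832M — underbidding then forfeits a profitable win.
$848M: above both → same outcome either way.
$456M: inside the interval → strictly worse (loss $376M).
$886M: above both → same outcome either way.
$875M: above both → same outcome either way.
$755M: inside the interval → strictly worse (loss $77M).
Count: 2.

2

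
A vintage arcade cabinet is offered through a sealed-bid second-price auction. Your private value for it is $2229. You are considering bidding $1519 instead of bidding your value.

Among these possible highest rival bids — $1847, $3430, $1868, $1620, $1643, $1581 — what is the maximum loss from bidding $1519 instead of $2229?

$1847: truthful gives $382, deviation gives $0 → loss $382.
$3430: same outcome either way → loss $0.
$1868: truthful gives $361, deviation gives $0 → loss $361.
$1620: truthful gives $609, deviation gives $0 → loss $609.
$1643: truthful gives $586, deviation gives $0 → loss $586.
$1581: truthful gives $648, deviation gives $0 → loss $648.
Maximum loss: $648.

$648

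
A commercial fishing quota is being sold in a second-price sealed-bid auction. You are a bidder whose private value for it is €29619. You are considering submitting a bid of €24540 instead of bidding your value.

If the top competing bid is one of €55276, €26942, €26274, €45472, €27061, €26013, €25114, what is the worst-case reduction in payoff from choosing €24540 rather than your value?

€4505

€55276: same outcome either way → loss €0.
€26942: truthful gives €2677, deviation gives €0 → loss €2677.
€26274: truthful gives €3345, deviation gives €0 → loss €3345.
€45472: same outcome either way → loss €0.
€27061: truthful gives €2558, deviation gives €0 → loss €2558.
€26013: truthful gives €3606, deviation gives €0 → loss €3606.
€25114: truthful gives €4505, deviation gives €0 → loss €4505.
Maximum loss: €4505.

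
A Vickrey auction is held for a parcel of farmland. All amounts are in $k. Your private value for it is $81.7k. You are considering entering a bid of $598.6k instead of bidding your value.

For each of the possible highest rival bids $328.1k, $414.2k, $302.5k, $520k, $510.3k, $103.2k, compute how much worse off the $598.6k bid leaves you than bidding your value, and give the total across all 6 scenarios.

$1688.1k

The deviation costs you only when the competing bid falls strictly between $81.7k and $598.6k; elsewhere both bids give the same outcome.
$328.1k: truthful payoff $0k, deviation payoff −$246.4k → loss $246.4k.
$414.2k: truthful payoff $0k, deviation payoff −$332.5k → loss $332.5k.
$302.5k: truthful payoff $0k, deviation payoff −$220.8k → loss $220.8k.
$520k: truthful payoff $0k, deviation payoff −$438.3k → loss $438.3k.
$510.3k: truthful payoff $0k, deviation payoff −$428.6k → loss $428.6k.
$103.2k: truthful payoff $0k, deviation payoff −$21.5k → loss $21.5k.
Total loss = $246.4k + $332.5k + $220.8k + $438.3k + $428.6k + $21.5k = $1688.1k.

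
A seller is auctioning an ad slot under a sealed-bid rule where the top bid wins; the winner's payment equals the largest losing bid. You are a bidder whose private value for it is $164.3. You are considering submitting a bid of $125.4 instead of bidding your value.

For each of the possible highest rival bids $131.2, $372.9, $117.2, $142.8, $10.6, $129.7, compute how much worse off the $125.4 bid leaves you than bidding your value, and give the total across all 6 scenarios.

$89.2

The deviation costs you only when the competing bid falls strictly between $125.4 and $164.3; elsewhere both bids give the same outcome.
$131.2: truthful payoff $33.1, deviation payoff $0 → loss $33.1.
$372.9: outcomes coincide → loss $0.
$117.2: outcomes coincide → loss $0.
$142.8: truthful payoff $21.5, deviation payoff $0 → loss $21.5.
$10.6: outcomes coincide → loss $0.
$129.7: truthful payoff $34.6, deviation payoff $0 → loss $34.6.
Total loss = $33.1 + $21.5 + $34.6 = $89.2.
In a second-price auction your bid sets only whether you win, not what you pay, so bidding your true value is weakly dominant.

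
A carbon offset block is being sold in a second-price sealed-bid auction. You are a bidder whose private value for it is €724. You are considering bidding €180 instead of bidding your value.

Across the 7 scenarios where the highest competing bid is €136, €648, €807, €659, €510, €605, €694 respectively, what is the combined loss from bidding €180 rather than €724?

The deviation costs you only when the competing bid falls strictly between €180 and €724; elsewhere both bids give the same outcome.
€136: outcomes coincide → loss €0.
€648: truthful payoff €76, deviation payoff €0 → loss €76.
€807: outcomes coincide → loss €0.
€659: truthful payoff €65, deviation payoff €0 → loss €65.
€510: truthful payoff €214, deviation payoff €0 → loss €214.
€605: truthful payoff €119, deviation payoff €0 → loss €119.
€694: truthful payoff €30, deviation payoff €0 → loss €30.
Total loss = €76 + €65 + €214 + €119 + €30 = €504.

€504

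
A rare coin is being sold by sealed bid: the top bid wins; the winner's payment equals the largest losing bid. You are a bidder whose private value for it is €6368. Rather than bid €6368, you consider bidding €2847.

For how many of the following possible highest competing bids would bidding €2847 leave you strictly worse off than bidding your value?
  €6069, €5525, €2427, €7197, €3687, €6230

The deviation hurts exactly when the highest competing bid lies strictly between €2847 and €6368 — underbidding then forfeits a profitable win.
€6069: inside the interval → strictly worse (loss €299).
€5525: inside the interval → strictly worse (loss €843).
€2427: below both → same outcome either way.
€7197: above both → same outcome either way.
€3687: inside the interval → strictly worse (loss €2681).
€6230: inside the interval → strictly worse (loss €138).
Count: 4.

4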